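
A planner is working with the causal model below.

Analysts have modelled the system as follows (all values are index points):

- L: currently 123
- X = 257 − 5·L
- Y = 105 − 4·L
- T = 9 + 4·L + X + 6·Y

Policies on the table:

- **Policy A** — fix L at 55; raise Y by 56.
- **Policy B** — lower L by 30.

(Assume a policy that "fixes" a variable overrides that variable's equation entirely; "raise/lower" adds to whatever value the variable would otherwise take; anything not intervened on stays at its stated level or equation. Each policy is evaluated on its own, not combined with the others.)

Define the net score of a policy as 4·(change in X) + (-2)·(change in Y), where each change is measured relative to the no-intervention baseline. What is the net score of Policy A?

Baseline:
  L = 123
  X = 257 − 5·123 = -358
  Y = 105 − 4·123 = -387
Policy A (L := 55, Y + 56):
  L = 55
  X = 257 − 5·55 = -18
  Y = 105 − 4·55 (+56 from intervention) = -59
ΔX = -18 − (-358) = 340; ΔY = -59 − (-387) = 328
Score = 4·340 + (-2)·328 = 704

704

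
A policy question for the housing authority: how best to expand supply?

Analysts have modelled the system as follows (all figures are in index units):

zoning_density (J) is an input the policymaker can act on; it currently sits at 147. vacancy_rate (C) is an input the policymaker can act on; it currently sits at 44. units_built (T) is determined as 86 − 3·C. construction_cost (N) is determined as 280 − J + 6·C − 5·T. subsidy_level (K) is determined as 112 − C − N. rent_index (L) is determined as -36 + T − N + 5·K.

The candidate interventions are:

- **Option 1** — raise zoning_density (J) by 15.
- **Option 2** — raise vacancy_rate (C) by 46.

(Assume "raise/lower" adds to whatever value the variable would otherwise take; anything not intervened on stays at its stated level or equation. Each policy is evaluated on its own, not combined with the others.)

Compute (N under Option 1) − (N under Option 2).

-981

Option 1 (J + 15):
  J = 147 + 15 = 162
  C = 44
  T = 86 − 3·44 = -46
  N = 280 − 162 + 6·44 − 5·(-46) = 612
Option 2 (C + 46):
  J = 147
  C = 44 + 46 = 90
  T = 86 − 3·90 = -184
  N = 280 − 147 + 6·90 − 5·(-184) = 1593
N: 612 − 1593 = -981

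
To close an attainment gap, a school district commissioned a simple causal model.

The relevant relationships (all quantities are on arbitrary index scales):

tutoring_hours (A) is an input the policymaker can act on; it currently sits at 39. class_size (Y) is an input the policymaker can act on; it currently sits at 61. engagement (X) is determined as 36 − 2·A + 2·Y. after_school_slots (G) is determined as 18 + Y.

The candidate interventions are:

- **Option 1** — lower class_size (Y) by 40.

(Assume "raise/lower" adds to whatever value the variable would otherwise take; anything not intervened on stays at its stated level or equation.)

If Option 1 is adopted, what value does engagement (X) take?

0

Option 1 (Y − 40):
  A = 39
  Y = 61 − 40 = 21
  X = 36 − 2·39 + 2·21 = 0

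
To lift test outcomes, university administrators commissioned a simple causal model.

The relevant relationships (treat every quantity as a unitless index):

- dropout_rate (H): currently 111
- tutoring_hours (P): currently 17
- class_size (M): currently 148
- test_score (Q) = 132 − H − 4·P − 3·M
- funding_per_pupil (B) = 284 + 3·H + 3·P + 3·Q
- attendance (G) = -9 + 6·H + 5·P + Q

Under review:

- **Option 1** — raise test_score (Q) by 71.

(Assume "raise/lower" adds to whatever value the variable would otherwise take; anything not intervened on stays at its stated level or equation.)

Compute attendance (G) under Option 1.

322

Option 1 (Q + 71):
  H = 111
  P = 17
  M = 148
  Q = 132 − 111 − 4·17 − 3·148 (+71 from intervention) = -420
  G = -9 + 6·111 + 5·17 + (-420) = 322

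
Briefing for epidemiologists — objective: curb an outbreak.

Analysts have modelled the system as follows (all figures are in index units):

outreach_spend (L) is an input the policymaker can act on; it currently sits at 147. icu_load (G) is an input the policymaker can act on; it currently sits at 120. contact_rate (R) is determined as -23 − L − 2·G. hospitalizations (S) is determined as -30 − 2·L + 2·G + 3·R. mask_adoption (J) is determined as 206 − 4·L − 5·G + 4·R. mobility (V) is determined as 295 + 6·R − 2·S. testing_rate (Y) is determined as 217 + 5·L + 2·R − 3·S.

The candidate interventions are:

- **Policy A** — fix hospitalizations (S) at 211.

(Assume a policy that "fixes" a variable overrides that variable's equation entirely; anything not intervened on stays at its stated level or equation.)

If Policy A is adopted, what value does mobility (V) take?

-2587

Policy A (S := 211):
  L = 147
  G = 120
  R = -23 − 147 − 2·120 = -410
  S = 211
  V = 295 + 6·(-410) − 2·211 = -2587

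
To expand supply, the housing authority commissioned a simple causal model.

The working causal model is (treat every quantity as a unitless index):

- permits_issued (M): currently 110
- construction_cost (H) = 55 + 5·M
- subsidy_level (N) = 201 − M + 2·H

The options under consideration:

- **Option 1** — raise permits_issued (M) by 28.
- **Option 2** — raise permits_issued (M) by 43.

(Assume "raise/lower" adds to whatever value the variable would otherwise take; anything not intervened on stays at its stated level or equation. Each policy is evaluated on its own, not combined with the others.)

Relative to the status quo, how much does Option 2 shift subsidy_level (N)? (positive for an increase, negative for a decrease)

387

Baseline:
  M = 110
  H = 55 + 5·110 = 605
  N = 201 − 110 + 2·605 = 1301
Option 2 (M + 43):
  M = 110 + 43 = 153
  H = 55 + 5·153 = 820
  N = 201 − 153 + 2·820 = 1688
Change in N: 1688 − 1301 = 387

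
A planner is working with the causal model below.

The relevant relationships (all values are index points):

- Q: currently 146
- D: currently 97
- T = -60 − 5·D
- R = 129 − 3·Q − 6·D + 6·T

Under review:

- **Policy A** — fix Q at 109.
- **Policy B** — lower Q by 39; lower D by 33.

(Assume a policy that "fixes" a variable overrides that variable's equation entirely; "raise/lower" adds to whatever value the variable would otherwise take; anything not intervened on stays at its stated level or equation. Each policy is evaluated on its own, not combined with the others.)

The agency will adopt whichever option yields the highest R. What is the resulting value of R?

-2856

Policy A (Q := 109):
  Q = 109
  D = 97
  T = -60 − 5·97 = -545
  R = 129 − 3·109 − 6·97 + 6·(-545) = -4050
Policy B (Q − 39, D − 33):
  Q = 146 − 39 = 107
  D = 97 − 33 = 64
  T = -60 − 5·64 = -380
  R = 129 − 3·107 − 6·64 + 6·(-380) = -2856
Comparing — Policy A: R=-4050, Policy B: R=-2856. Highest is -2856 (Policy B).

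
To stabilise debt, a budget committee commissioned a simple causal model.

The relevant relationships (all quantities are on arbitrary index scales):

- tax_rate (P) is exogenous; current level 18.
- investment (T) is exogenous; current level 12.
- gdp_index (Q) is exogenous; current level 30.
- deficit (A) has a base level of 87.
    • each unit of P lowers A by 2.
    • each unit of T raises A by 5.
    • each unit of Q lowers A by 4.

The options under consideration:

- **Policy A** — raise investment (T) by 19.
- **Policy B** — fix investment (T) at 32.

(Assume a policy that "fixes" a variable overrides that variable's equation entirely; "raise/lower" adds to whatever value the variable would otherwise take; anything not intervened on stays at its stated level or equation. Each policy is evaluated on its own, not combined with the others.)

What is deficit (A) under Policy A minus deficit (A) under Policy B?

Policy A (T + 19):
  P = 18
  T = 12 + 19 = 31
  Q = 30
  A = 87 − 2·18 + 5·31 − 4·30 = 86
Policy B (T := 32):
  P = 18
  T = 32
  Q = 30
  A = 87 − 2·18 + 5·32 − 4·30 = 91
A: 86 − 91 = -5

-5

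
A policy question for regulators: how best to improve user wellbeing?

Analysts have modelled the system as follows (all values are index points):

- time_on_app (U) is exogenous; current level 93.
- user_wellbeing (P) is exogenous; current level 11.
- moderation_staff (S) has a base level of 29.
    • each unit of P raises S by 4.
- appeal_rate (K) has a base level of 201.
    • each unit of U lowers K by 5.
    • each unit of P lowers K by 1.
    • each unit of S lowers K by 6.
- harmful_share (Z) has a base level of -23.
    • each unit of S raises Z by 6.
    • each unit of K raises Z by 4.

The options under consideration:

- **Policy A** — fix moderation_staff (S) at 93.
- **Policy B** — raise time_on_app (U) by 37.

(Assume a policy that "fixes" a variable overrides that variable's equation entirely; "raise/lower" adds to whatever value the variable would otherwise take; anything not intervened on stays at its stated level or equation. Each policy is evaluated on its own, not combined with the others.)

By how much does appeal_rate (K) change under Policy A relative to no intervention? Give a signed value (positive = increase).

-120

Baseline:
  U = 93
  P = 11
  S = 29 + 4·11 = 73
  K = 201 − 5·93 − 11 − 6·73 = -713
Policy A (S := 93):
  U = 93
  P = 11
  S = 93
  K = 201 − 5·93 − 11 − 6·93 = -833
Change in K: -833 − (-713) = -120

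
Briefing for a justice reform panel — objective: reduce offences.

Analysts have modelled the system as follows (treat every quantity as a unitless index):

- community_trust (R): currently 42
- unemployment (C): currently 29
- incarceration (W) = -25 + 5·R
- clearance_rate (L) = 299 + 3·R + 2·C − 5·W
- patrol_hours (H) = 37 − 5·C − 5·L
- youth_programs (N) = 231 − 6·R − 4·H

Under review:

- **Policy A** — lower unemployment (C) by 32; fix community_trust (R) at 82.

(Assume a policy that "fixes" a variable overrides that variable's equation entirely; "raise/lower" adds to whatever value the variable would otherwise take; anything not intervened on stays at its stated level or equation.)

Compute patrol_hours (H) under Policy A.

6982

Policy A (C − 32, R := 82):
  R = 82
  C = 29 − 32 = -3
  W = -25 + 5·82 = 385
  L = 299 + 3·82 + 2·(-3) − 5·385 = -1386
  H = 37 − 5·(-3) − 5·(-1386) = 6982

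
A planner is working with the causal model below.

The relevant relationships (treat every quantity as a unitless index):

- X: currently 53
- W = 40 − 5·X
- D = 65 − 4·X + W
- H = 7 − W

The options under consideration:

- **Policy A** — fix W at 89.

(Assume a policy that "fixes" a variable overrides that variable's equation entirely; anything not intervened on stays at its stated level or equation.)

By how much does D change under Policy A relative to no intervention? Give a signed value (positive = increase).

314

Baseline:
  X = 53
  W = 40 − 5·53 = -225
  D = 65 − 4·53 + (-225) = -372
Policy A (W := 89):
  X = 53
  W = 89
  D = 65 − 4·53 + 89 = -58
Change in D: -58 − (-372) = 314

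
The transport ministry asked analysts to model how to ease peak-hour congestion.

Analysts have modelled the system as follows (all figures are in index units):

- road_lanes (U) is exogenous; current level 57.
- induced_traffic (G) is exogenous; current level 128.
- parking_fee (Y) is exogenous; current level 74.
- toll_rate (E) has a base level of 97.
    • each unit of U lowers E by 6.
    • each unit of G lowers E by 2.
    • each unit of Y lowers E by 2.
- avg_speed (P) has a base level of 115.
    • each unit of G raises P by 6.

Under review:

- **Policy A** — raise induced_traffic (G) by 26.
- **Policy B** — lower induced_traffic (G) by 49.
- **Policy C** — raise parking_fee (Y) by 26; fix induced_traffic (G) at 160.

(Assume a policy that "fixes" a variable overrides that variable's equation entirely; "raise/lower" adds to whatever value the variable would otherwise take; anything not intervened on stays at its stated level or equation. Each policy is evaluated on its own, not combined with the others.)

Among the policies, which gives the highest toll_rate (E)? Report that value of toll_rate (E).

Policy A (G + 26):
  U = 57
  G = 128 + 26 = 154
  Y = 74
  E = 97 − 6·57 − 2·154 − 2·74 = -701
Policy B (G − 49):
  U = 57
  G = 128 − 49 = 79
  Y = 74
  E = 97 − 6·57 − 2·79 − 2·74 = -551
Policy C (Y + 26, G := 160):
  U = 57
  G = 160
  Y = 74 + 26 = 100
  E = 97 − 6·57 − 2·160 − 2·100 = -765
Comparing — Policy A: E=-701, Policy B: E=-551, Policy C: E=-765. Highest is -551 (Policy B).

-551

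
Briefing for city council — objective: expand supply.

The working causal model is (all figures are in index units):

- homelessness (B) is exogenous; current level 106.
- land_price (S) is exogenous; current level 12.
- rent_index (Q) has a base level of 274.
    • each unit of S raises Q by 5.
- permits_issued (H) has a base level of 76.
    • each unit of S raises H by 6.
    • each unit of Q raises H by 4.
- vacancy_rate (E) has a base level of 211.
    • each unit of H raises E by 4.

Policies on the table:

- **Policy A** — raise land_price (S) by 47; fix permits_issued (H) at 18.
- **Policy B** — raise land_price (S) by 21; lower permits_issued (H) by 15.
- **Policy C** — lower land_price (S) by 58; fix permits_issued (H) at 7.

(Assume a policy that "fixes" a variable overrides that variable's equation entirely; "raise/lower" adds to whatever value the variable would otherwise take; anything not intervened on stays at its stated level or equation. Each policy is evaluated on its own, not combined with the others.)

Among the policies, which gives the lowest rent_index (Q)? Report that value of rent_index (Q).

Policy A (S + 47, H := 18):
  S = 12 + 47 = 59
  Q = 274 + 5·59 = 569
Policy B (S + 21, H − 15):
  S = 12 + 21 = 33
  Q = 274 + 5·33 = 439
Policy C (S − 58, H := 7):
  S = 12 − 58 = -46
  Q = 274 + 5·(-46) = 44
Comparing — Policy A: Q=569, Policy B: Q=439, Policy C: Q=44. Lowest is 44 (Policy C).

44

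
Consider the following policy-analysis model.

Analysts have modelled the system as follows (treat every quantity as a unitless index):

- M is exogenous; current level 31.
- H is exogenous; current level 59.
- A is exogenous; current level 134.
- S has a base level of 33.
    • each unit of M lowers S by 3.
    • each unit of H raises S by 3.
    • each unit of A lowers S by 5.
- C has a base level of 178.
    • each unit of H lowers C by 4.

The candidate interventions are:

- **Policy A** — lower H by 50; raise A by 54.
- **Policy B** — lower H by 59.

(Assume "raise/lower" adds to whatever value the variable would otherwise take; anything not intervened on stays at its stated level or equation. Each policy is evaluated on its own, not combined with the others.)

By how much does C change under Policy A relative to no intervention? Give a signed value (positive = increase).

Baseline:
  H = 59
  C = 178 − 4·59 = -58
Policy A (H − 50, A + 54):
  H = 59 − 50 = 9
  C = 178 − 4·9 = 142
Change in C: 142 − (-58) = 200

200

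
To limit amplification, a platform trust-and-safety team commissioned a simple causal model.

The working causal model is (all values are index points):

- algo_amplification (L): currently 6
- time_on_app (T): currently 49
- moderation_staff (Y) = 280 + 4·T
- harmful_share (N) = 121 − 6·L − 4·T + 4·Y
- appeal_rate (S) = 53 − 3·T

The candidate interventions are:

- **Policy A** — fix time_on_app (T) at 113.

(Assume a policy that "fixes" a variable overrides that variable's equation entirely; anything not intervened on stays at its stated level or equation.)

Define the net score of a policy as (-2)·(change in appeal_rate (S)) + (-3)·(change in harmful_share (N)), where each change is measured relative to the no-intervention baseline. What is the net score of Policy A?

-1920

Baseline:
  L = 6
  T = 49
  Y = 280 + 4·49 = 476
  N = 121 − 6·6 − 4·49 + 4·476 = 1793
  S = 53 − 3·49 = -94
Policy A (T := 113):
  L = 6
  T = 113
  Y = 280 + 4·113 = 732
  N = 121 − 6·6 − 4·113 + 4·732 = 2561
  S = 53 − 3·113 = -286
ΔS = -286 − (-94) = -192; ΔN = 2561 − 1793 = 768
Score = (-2)·(-192) + (-3)·768 = -1920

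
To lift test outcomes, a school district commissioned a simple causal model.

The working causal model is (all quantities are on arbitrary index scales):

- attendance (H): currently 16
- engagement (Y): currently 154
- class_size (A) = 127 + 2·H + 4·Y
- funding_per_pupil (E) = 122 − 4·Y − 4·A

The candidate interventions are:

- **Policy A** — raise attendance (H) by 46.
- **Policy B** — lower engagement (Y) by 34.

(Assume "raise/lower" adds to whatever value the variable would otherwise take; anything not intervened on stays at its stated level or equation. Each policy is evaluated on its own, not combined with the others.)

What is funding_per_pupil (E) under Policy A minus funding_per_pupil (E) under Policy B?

-1048

Policy A (H + 46):
  H = 16 + 46 = 62
  Y = 154
  A = 127 + 2·62 + 4·154 = 867
  E = 122 − 4·154 − 4·867 = -3962
Policy B (Y − 34):
  H = 16
  Y = 154 − 34 = 120
  A = 127 + 2·16 + 4·120 = 639
  E = 122 − 4·120 − 4·639 = -2914
E: -3962 − (-2914) = -1048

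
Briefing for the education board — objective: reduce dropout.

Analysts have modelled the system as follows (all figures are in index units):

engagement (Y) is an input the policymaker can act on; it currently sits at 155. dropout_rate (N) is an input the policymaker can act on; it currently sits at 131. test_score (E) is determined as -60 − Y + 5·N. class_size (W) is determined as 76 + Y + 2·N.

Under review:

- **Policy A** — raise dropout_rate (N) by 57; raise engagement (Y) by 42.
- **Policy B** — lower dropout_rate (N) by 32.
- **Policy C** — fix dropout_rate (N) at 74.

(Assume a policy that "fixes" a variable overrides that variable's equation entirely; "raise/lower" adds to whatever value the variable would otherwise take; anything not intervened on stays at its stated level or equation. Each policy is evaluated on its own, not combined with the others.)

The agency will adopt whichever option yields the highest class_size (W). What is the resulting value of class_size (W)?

Policy A (N + 57, Y + 42):
  Y = 155 + 42 = 197
  N = 131 + 57 = 188
  W = 76 + 197 + 2·188 = 649
Policy B (N − 32):
  Y = 155
  N = 131 − 32 = 99
  W = 76 + 155 + 2·99 = 429
Policy C (N := 74):
  Y = 155
  N = 74
  W = 76 + 155 + 2·74 = 379
Comparing — Policy A: W=649, Policy B: W=429, Policy C: W=379. Highest is 649 (Policy A).

649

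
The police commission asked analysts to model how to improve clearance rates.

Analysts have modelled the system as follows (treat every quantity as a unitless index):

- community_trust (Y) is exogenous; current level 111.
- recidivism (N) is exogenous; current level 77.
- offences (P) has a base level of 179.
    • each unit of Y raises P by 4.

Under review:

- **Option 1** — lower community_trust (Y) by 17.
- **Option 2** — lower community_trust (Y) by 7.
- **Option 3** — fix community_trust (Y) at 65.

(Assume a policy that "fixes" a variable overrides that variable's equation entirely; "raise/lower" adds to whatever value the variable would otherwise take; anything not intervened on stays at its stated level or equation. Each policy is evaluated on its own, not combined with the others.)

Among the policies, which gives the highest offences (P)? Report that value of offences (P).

Option 1 (Y − 17):
  Y = 111 − 17 = 94
  P = 179 + 4·94 = 555
Option 2 (Y − 7):
  Y = 111 − 7 = 104
  P = 179 + 4·104 = 595
Option 3 (Y := 65):
  Y = 65
  P = 179 + 4·65 = 439
Comparing — Option 1: P=555, Option 2: P=595, Option 3: P=439. Highest is 595 (Option 2).

595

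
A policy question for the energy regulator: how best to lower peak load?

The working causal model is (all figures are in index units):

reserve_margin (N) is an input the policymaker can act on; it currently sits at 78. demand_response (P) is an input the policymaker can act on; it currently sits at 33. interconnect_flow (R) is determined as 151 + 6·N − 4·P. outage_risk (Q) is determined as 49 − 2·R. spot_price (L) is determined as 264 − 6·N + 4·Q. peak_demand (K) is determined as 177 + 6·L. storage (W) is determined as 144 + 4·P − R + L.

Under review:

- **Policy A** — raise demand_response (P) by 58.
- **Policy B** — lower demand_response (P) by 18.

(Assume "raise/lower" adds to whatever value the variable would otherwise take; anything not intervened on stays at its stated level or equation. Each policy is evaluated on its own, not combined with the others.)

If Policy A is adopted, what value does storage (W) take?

-1795

Policy A (P + 58):
  N = 78
  P = 33 + 58 = 91
  R = 151 + 6·78 − 4·91 = 255
  Q = 49 − 2·255 = -461
  L = 264 − 6·78 + 4·(-461) = -2048
  W = 144 + 4·91 − 255 + (-2048) = -1795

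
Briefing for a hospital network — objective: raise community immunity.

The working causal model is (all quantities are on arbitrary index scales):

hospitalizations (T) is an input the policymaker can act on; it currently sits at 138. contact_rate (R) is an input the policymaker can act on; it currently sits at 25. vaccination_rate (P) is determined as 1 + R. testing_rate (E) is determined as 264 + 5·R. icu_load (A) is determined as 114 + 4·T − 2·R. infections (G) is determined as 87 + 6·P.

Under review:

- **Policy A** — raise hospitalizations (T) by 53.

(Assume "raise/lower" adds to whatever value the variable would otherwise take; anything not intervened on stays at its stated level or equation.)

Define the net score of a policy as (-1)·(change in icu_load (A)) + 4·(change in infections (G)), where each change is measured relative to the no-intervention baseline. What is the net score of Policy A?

Baseline:
  T = 138
  R = 25
  P = 1 + 25 = 26
  A = 114 + 4·138 − 2·25 = 616
  G = 87 + 6·26 = 243
Policy A (T + 53):
  T = 138 + 53 = 191
  R = 25
  P = 1 + 25 = 26
  A = 114 + 4·191 − 2·25 = 828
  G = 87 + 6·26 = 243
ΔA = 828 − 616 = 212; ΔG = 243 − 243 = 0
Score = (-1)·212 + 4·0 = -212

-212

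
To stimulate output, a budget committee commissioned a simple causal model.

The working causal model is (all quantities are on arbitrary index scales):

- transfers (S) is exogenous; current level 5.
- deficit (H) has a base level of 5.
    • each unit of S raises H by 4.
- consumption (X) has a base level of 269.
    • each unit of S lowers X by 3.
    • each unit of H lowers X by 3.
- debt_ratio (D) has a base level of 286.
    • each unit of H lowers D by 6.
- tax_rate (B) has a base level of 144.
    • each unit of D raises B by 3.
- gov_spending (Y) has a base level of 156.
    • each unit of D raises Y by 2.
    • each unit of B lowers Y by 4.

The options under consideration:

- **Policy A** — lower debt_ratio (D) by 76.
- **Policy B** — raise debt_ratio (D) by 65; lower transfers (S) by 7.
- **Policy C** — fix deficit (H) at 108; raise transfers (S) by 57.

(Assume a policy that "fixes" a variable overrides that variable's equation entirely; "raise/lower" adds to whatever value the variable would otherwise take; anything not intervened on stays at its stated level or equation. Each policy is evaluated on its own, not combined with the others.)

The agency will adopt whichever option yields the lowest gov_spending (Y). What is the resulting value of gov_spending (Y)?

Policy A (D − 76):
  S = 5
  H = 5 + 4·5 = 25
  D = 286 − 6·25 (−76 from intervention) = 60
  B = 144 + 3·60 = 324
  Y = 156 + 2·60 − 4·324 = -1020
Policy B (D + 65, S − 7):
  S = 5 − 7 = -2
  H = 5 + 4·(-2) = -3
  D = 286 − 6·(-3) (+65 from intervention) = 369
  B = 144 + 3·369 = 1251
  Y = 156 + 2·369 − 4·1251 = -4110
Policy C (H := 108, S + 57):
  S = 5 + 57 = 62
  H = 108
  D = 286 − 6·108 = -362
  B = 144 + 3·(-362) = -942
  Y = 156 + 2·(-362) − 4·(-942) = 3200
Comparing — Policy A: Y=-1020, Policy B: Y=-4110, Policy C: Y=3200. Lowest is -4110 (Policy B).

-4110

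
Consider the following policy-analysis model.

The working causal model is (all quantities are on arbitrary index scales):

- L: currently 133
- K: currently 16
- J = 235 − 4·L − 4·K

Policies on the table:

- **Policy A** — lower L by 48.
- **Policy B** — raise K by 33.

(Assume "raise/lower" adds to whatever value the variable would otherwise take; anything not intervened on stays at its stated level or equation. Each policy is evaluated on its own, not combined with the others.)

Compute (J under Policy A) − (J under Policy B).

324

Policy A (L − 48):
  L = 133 − 48 = 85
  K = 16
  J = 235 − 4·85 − 4·16 = -169
Policy B (K + 33):
  L = 133
  K = 16 + 33 = 49
  J = 235 − 4·133 − 4·49 = -493
J: -169 − (-493) = 324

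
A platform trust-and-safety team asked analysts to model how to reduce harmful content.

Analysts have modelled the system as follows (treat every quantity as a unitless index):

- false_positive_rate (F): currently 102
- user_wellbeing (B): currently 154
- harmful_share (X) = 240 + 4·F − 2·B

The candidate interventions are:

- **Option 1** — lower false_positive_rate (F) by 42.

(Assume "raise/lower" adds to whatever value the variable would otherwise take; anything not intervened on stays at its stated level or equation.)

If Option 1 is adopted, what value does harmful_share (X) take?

Option 1 (F − 42):
  F = 102 − 42 = 60
  B = 154
  X = 240 + 4·60 − 2·154 = 172

172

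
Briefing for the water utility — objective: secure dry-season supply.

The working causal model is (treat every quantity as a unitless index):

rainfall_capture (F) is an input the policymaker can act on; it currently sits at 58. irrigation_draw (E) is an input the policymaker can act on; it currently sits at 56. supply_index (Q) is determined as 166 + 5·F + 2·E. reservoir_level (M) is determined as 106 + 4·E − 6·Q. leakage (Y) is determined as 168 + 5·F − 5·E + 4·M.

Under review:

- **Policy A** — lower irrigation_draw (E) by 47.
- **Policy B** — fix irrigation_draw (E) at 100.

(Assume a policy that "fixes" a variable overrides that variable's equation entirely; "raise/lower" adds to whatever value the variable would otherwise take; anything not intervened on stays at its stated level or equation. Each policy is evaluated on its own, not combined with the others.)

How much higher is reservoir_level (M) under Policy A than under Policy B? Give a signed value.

Policy A (E − 47):
  F = 58
  E = 56 − 47 = 9
  Q = 166 + 5·58 + 2·9 = 474
  M = 106 + 4·9 − 6·474 = -2702
Policy B (E := 100):
  F = 58
  E = 100
  Q = 166 + 5·58 + 2·100 = 656
  M = 106 + 4·100 − 6·656 = -3430
M: -2702 − (-3430) = 728

728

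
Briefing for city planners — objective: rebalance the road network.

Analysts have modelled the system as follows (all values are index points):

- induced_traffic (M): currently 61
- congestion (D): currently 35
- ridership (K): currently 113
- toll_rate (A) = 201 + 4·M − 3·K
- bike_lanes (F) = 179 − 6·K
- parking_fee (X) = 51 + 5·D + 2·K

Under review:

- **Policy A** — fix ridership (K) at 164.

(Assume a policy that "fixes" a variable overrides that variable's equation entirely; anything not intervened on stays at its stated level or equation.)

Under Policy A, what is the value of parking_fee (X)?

Policy A (K := 164):
  D = 35
  K = 164
  X = 51 + 5·35 + 2·164 = 554

554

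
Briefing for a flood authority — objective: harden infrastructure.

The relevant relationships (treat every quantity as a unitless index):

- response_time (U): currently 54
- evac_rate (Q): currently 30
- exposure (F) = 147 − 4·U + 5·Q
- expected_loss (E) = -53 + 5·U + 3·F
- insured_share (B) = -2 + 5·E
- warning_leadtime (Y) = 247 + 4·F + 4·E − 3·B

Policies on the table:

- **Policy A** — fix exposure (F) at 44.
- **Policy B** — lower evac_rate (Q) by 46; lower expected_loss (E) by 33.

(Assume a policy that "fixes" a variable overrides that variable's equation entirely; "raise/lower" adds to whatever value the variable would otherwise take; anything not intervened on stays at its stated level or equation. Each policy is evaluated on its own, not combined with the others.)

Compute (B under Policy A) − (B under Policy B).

3060

Policy A (F := 44):
  U = 54
  Q = 30
  F = 44
  E = -53 + 5·54 + 3·44 = 349
  B = -2 + 5·349 = 1743
Policy B (Q − 46, E − 33):
  U = 54
  Q = 30 − 46 = -16
  F = 147 − 4·54 + 5·(-16) = -149
  E = -53 + 5·54 + 3·(-149) (−33 from intervention) = -263
  B = -2 + 5·(-263) = -1317
B: 1743 − (-1317) = 3060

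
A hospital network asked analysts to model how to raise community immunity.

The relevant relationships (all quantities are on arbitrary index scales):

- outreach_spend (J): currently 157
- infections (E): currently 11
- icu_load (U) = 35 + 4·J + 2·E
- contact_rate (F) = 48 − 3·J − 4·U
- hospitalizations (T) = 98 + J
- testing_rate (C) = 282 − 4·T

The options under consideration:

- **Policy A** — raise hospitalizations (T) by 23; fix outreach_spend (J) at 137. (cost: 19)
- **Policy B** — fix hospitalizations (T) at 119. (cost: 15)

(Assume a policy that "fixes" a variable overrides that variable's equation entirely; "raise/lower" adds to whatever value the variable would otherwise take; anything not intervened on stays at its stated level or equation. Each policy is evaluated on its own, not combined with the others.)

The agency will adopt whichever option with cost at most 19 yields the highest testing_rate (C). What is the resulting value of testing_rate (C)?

-194

Policy A (T + 23, J := 137):
  J = 137
  T = 98 + 137 (+23 from intervention) = 258
  C = 282 − 4·258 = -750
Policy B (T := 119):
  J = 157
  T = 119
  C = 282 − 4·119 = -194
Comparing — Policy A: C=-750, Policy B: C=-194. Highest is -194 (Policy B).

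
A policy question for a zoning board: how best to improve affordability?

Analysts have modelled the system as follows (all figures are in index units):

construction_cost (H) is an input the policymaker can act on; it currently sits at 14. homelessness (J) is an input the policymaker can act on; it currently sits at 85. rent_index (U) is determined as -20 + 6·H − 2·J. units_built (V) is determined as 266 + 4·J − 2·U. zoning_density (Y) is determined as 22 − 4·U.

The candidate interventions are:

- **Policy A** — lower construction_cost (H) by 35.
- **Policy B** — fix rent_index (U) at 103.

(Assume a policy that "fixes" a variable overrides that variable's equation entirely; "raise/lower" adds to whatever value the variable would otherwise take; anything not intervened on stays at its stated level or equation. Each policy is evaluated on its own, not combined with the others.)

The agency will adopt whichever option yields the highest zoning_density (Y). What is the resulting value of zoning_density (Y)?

Policy A (H − 35):
  H = 14 − 35 = -21
  J = 85
  U = -20 + 6·(-21) − 2·85 = -316
  Y = 22 − 4·(-316) = 1286
Policy B (U := 103):
  H = 14
  J = 85
  U = 103
  Y = 22 − 4·103 = -390
Comparing — Policy A: Y=1286, Policy B: Y=-390. Highest is 1286 (Policy A).

1286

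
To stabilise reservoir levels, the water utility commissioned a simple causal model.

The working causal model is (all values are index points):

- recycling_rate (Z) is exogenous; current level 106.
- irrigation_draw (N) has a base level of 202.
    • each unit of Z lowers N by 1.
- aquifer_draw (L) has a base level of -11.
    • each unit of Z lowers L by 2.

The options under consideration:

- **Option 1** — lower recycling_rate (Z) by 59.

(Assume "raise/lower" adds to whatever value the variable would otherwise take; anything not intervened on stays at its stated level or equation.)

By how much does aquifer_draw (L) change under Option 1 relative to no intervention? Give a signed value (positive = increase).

Baseline:
  Z = 106
  L = -11 − 2·106 = -223
Option 1 (Z − 59):
  Z = 106 − 59 = 47
  L = -11 − 2·47 = -105
Change in L: -105 − (-223) = 118

118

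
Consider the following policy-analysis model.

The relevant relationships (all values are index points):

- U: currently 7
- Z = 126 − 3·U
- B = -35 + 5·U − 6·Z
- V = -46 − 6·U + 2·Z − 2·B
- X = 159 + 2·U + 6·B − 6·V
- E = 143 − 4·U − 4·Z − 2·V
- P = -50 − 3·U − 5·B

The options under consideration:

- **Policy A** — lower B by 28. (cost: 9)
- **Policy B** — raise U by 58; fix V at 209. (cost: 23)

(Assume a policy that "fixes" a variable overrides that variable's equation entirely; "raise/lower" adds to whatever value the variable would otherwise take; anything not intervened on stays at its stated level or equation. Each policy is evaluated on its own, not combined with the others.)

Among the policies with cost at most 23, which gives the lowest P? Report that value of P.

Policy A (B − 28):
  U = 7
  Z = 126 − 3·7 = 105
  B = -35 + 5·7 − 6·105 (−28 from intervention) = -658
  P = -50 − 3·7 − 5·(-658) = 3219
Policy B (U + 58, V := 209):
  U = 7 + 58 = 65
  Z = 126 − 3·65 = -69
  B = -35 + 5·65 − 6·(-69) = 704
  P = -50 − 3·65 − 5·704 = -3765
Comparing — Policy A: P=3219, Policy B: P=-3765. Lowest is -3765 (Policy B).

-3765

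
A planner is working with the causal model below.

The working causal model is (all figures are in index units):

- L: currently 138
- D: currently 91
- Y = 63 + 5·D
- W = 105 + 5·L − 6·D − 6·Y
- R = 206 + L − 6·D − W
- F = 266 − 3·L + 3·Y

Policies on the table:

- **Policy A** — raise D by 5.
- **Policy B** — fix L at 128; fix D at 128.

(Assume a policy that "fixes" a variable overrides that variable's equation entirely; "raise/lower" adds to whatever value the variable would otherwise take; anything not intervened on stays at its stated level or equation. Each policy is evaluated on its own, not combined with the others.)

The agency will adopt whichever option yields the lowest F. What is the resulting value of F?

1481

Policy A (D + 5):
  L = 138
  D = 91 + 5 = 96
  Y = 63 + 5·96 = 543
  F = 266 − 3·138 + 3·543 = 1481
Policy B (L := 128, D := 128):
  L = 128
  D = 128
  Y = 63 + 5·128 = 703
  F = 266 − 3·128 + 3·703 = 1991
Comparing — Policy A: F=1481, Policy B: F=1991. Lowest is 1481 (Policy A).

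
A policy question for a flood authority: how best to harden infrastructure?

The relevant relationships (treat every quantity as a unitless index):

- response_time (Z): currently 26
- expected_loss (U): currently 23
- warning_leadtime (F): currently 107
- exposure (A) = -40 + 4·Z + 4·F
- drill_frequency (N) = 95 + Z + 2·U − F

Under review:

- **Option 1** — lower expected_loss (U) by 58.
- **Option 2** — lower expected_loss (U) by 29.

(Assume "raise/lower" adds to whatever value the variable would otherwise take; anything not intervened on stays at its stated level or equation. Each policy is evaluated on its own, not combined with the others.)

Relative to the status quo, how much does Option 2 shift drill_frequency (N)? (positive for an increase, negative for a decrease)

Baseline:
  Z = 26
  U = 23
  F = 107
  N = 95 + 26 + 2·23 − 107 = 60
Option 2 (U − 29):
  Z = 26
  U = 23 − 29 = -6
  F = 107
  N = 95 + 26 + 2·(-6) − 107 = 2
Change in N: 2 − 60 = -58

-58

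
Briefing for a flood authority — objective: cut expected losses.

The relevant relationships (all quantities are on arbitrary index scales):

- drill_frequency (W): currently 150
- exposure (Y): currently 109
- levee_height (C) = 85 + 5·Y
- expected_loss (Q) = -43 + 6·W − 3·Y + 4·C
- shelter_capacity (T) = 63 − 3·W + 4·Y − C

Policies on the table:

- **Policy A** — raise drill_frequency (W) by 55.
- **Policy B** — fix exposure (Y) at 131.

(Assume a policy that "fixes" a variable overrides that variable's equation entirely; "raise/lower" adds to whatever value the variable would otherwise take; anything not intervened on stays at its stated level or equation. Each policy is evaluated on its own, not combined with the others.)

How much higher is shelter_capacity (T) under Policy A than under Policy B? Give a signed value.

Policy A (W + 55):
  W = 150 + 55 = 205
  Y = 109
  C = 85 + 5·109 = 630
  T = 63 − 3·205 + 4·109 − 630 = -746
Policy B (Y := 131):
  W = 150
  Y = 131
  C = 85 + 5·131 = 740
  T = 63 − 3·150 + 4·131 − 740 = -603
T: -746 − (-603) = -143

-143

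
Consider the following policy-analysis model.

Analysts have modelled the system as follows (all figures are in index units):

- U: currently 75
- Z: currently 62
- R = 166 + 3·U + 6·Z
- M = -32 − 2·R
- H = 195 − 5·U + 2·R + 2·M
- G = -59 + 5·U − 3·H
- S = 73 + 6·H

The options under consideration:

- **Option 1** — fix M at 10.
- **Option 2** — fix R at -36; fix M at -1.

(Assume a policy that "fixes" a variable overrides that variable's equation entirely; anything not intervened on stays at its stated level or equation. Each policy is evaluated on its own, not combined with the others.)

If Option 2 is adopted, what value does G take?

1078

Option 2 (R := -36, M := -1):
  U = 75
  Z = 62
  R = -36
  M = -1
  H = 195 − 5·75 + 2·(-36) + 2·(-1) = -254
  G = -59 + 5·75 − 3·(-254) = 1078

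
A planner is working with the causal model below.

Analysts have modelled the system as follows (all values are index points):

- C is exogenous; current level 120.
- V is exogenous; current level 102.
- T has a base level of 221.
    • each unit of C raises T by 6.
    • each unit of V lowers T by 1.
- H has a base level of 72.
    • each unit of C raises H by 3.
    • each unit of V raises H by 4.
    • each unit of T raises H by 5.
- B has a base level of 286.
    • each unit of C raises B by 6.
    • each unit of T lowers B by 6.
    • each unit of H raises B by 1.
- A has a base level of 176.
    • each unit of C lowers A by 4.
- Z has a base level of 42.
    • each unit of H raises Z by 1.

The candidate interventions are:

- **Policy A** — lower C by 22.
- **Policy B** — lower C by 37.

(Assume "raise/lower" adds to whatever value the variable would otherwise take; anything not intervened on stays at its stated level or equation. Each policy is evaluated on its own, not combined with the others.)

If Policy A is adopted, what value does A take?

Policy A (C − 22):
  C = 120 − 22 = 98
  A = 176 − 4·98 = -216

-216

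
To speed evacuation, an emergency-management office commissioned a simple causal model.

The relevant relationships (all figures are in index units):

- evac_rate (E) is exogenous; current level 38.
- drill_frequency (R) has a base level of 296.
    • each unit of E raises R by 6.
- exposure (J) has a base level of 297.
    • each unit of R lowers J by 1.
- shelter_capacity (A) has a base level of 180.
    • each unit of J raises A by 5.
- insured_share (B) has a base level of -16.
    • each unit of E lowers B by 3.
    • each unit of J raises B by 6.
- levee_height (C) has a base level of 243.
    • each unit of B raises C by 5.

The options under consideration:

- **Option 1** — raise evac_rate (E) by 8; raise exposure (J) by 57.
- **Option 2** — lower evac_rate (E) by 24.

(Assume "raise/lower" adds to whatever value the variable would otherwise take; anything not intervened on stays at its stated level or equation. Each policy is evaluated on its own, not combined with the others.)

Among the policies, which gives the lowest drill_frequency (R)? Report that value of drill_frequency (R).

Option 1 (E + 8, J + 57):
  E = 38 + 8 = 46
  R = 296 + 6·46 = 572
Option 2 (E − 24):
  E = 38 − 24 = 14
  R = 296 + 6·14 = 380
Comparing — Option 1: R=572, Option 2: R=380. Lowest is 380 (Option 2).

380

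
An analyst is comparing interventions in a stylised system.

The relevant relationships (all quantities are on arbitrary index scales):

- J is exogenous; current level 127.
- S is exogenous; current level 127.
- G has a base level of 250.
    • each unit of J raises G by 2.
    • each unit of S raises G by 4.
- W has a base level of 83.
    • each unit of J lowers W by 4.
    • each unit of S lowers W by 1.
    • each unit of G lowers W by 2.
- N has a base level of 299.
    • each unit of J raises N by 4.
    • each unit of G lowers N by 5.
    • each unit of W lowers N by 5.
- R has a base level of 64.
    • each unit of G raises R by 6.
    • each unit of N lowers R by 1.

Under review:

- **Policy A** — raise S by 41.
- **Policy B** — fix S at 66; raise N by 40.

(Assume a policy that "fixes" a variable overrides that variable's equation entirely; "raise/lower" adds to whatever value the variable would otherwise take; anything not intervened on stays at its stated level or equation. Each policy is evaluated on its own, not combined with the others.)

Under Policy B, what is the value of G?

768

Policy B (S := 66, N + 40):
  J = 127
  S = 66
  G = 250 + 2·127 + 4·66 = 768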